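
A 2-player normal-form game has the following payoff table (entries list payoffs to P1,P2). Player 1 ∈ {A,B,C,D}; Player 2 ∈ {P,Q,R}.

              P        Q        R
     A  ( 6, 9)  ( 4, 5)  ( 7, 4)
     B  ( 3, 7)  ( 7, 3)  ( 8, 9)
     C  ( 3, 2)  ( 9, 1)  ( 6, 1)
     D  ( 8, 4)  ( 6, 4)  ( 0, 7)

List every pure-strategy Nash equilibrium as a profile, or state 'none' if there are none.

NE set: (B,R)

(A,P): not NE [P1→D gives 8>6]
(A,Q): not NE [P1→C gives 9>4; P2→P gives 9>5]
(A,R): not NE [P1→B gives 8>7; P2→P gives 9>4]
(B,P): not NE [P1→D gives 8>3; P2→R gives 9>7]
(B,Q): not NE [P1→C gives 9>7; P2→R gives 9>3]
(B,R): NE
(C,P): not NE [P1→D gives 8>3]
(C,Q): not NE [P2→P gives 2>1]
(C,R): not NE [P1→B gives 8>6; P2→P gives 2>1]
(D,P): not NE [P2→R gives 7>4]
(D,Q): not NE [P1→C gives 9>6; P2→R gives 7>4]
(D,R): not NE [P1→B gives 8>0]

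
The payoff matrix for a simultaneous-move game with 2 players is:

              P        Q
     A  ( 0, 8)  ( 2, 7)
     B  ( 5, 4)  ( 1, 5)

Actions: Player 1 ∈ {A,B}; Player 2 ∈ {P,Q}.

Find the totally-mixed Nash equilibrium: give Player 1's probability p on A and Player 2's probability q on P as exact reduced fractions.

p=1/2, q=1/6

P1 indiff ⇒ q·0+(1-q)·2 = q·5+(1-q)·1 ⇒ q(-5) = (1-q)(-1) ⇒ q = 1/6
P2 indiff ⇒ p·8+(1-p)·4 = p·7+(1-p)·5 ⇒ p(1) = (1-p)(1) ⇒ p = 1/2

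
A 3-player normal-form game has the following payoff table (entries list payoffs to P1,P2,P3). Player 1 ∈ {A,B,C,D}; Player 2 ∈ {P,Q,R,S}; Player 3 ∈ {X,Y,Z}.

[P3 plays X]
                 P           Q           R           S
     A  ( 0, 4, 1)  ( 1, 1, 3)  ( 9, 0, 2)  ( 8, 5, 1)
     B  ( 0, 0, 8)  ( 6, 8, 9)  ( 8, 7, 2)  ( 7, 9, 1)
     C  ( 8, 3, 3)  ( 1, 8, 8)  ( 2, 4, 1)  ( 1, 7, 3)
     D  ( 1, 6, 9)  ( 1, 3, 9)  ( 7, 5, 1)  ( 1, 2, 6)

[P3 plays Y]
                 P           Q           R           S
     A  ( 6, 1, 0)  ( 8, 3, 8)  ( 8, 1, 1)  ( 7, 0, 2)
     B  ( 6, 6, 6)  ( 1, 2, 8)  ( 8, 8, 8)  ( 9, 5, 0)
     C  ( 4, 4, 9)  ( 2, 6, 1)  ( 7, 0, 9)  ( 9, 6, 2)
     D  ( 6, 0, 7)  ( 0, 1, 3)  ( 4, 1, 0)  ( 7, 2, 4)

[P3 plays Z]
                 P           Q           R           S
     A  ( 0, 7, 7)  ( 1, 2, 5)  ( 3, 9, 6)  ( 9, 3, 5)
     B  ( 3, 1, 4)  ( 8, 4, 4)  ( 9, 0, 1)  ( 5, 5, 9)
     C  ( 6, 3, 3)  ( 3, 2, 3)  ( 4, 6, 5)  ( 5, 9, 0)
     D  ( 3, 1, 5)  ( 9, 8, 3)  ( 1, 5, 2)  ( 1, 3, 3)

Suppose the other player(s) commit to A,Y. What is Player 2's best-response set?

u_2(P vs A,Y) = 1
u_2(Q vs A,Y) = 3
u_2(R vs A,Y) = 1
u_2(S vs A,Y) = 0
max payoff 3 at {Q}

BR_2 = {Q}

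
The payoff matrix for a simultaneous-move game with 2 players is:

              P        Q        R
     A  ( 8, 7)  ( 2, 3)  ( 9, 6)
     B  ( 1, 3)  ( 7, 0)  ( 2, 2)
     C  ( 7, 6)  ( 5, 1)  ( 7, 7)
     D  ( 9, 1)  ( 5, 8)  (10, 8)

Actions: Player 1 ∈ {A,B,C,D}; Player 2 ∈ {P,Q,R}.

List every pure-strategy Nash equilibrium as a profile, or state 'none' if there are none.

PSNE = {(D,R)}

(A,P): not NE [P1→D gives 9>8]
(A,Q): not NE [P1→B gives 7>2; P2→P gives 7>3]
(A,R): not NE [P1→D gives 10>9; P2→P gives 7>6]
(B,P): not NE [P1→D gives 9>1]
(B,Q): not NE [P2→P gives 3>0]
(B,R): not NE [P1→D gives 10>2; P2→P gives 3>2]
(C,P): not NE [P1→D gives 9>7; P2→R gives 7>6]
(C,Q): not NE [P1→B gives 7>5; P2→R gives 7>1]
(C,R): not NE [P1→D gives 10>7]
(D,P): not NE [P2→R gives 8>1]
(D,Q): not NE [P1→B gives 7>5]
(D,R): NE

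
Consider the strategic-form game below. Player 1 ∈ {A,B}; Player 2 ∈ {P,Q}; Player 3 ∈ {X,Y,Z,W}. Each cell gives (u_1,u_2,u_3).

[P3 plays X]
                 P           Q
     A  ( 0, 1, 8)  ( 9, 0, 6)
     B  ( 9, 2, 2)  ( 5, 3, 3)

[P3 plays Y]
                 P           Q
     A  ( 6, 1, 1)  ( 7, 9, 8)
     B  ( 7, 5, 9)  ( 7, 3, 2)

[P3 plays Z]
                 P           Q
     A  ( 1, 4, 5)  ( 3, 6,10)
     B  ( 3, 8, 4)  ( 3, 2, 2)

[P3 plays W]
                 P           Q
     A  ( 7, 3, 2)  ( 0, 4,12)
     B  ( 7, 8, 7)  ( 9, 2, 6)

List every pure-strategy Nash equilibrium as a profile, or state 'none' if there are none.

(A,P,X): not NE [P1→B gives 9>0]
(A,P,Y): not NE [P1→B gives 7>6; P2→Q gives 9>1; P3→X gives 8>1]
(A,P,Z): not NE [P1→B gives 3>1; P2→Q gives 6>4; P3→X gives 8>5]
(A,P,W): not NE [P2→Q gives 4>3; P3→X gives 8>2]
(A,Q,X): not NE [P2→P gives 1>0; P3→W gives 12>6]
(A,Q,Y): not NE [P3→W gives 12>8]
(A,Q,Z): not NE [P3→W gives 12>10]
(A,Q,W): not NE [P1→B gives 9>0]
(B,P,X): not NE [P2→Q gives 3>2; P3→Y gives 9>2]
(B,P,Y): NE
(B,P,Z): not NE [P3→Y gives 9>4]
(B,P,W): not NE [P3→Y gives 9>7]
(B,Q,X): not NE [P1→A gives 9>5; P3→W gives 6>3]
(B,Q,Y): not NE [P2→P gives 5>3; P3→W gives 6>2]
(B,Q,Z): not NE [P2→P gives 8>2; P3→W gives 6>2]
(B,Q,W): not NE [P2→P gives 8>2]

PSNE = {(B,P,Y)}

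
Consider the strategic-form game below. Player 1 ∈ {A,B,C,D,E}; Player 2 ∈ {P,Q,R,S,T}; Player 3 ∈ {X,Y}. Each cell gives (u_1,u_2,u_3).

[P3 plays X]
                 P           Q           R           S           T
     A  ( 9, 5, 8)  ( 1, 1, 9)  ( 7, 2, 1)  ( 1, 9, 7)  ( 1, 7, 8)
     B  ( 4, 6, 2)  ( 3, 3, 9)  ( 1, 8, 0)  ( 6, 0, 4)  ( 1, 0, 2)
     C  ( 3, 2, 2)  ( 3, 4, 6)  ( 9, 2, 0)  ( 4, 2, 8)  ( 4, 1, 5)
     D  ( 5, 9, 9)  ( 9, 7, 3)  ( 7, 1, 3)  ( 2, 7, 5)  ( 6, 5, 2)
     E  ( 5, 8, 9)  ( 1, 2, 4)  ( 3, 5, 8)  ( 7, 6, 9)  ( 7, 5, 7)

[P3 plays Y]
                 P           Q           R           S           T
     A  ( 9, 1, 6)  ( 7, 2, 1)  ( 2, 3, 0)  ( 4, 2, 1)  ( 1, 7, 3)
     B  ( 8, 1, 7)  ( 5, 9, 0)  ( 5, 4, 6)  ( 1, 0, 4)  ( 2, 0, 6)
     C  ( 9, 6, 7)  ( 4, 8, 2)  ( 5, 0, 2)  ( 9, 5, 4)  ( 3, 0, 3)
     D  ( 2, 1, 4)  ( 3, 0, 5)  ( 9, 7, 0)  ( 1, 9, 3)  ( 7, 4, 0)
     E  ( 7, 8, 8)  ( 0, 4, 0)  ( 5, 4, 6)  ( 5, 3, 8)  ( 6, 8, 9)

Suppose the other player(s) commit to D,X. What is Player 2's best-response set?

BR_2 = {P}

u_2(P vs D,X) = 9
u_2(Q vs D,X) = 7
u_2(R vs D,X) = 1
u_2(S vs D,X) = 7
u_2(T vs D,X) = 5
max payoff 9 at {P}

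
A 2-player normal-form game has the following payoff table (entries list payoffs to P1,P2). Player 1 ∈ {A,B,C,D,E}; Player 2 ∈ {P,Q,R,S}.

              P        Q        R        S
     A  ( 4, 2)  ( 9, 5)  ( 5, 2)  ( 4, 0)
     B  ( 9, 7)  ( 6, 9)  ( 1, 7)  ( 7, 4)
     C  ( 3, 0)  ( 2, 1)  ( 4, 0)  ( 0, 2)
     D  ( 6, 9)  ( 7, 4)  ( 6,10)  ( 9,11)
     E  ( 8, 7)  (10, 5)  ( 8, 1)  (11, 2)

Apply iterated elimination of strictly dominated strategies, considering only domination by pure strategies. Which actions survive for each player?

IESDS → P1:{B,E} P2:{P,Q}

P1 drop A (E beats it: P:8>4 Q:10>9 R:8>5 S:11>4)
P1 drop C (D beats it: P:6>3 Q:7>2 R:6>4 S:9>0)
P1 drop D (E beats it: P:8>6 Q:10>7 R:8>6 S:11>9)
P2 drop R (Q beats it: B:9>7 E:5>1)
P2 drop S (P beats it: B:7>4 E:7>2)
P1→{B,E} P2→{P,Q}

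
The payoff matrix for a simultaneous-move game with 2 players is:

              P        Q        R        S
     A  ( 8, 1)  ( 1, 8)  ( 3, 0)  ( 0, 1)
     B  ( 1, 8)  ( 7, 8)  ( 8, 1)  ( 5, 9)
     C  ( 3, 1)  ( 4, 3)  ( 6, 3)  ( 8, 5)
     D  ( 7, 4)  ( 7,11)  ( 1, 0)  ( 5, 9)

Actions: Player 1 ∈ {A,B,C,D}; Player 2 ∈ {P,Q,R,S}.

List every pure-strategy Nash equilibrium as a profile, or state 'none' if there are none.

(A,P): not NE [P2→Q gives 8>1]
(A,Q): not NE [P1→D gives 7>1]
(A,R): not NE [P1→B gives 8>3; P2→Q gives 8>0]
(A,S): not NE [P1→C gives 8>0; P2→Q gives 8>1]
(B,P): not NE [P1→A gives 8>1; P2→S gives 9>8]
(B,Q): not NE [P2→S gives 9>8]
(B,R): not NE [P2→S gives 9>1]
(B,S): not NE [P1→C gives 8>5]
(C,P): not NE [P1→A gives 8>3; P2→S gives 5>1]
(C,Q): not NE [P1→D gives 7>4; P2→S gives 5>3]
(C,R): not NE [P1→B gives 8>6; P2→S gives 5>3]
(C,S): NE
(D,P): not NE [P1→A gives 8>7; P2→Q gives 11>4]
(D,Q): NE
(D,R): not NE [P1→B gives 8>1; P2→Q gives 11>0]
(D,S): not NE [P1→C gives 8>5; P2→Q gives 11>9]

PSNE = {(C,S), (D,Q)}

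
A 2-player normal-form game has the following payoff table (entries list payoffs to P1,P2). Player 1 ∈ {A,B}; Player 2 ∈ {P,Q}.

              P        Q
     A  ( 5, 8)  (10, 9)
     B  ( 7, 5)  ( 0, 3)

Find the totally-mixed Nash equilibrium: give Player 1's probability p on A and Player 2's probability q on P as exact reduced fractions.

P1 indiff ⇒ q·5+(1-q)·10 = q·7+(1-q)·0 ⇒ q(-2) = (1-q)(-10) ⇒ q = 5/6
P2 indiff ⇒ p·8+(1-p)·5 = p·9+(1-p)·3 ⇒ p(-1) = (1-p)(-2) ⇒ p = 2/3

p=2/3, q=5/6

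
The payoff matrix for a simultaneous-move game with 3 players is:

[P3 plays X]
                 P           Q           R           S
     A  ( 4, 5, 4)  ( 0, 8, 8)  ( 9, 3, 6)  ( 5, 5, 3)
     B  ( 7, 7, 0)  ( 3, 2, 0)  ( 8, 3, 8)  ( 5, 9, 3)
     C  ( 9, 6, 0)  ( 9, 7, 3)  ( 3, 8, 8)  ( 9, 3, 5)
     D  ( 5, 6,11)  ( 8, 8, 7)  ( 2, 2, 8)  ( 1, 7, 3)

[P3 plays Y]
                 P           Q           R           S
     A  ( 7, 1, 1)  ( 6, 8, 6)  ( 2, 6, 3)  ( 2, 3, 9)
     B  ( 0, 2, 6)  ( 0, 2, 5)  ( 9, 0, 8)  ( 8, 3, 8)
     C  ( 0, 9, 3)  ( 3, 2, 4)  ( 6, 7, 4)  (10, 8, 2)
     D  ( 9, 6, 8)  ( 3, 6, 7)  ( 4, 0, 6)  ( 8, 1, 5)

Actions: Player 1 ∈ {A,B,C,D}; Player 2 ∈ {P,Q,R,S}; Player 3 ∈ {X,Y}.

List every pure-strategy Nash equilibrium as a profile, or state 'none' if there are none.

PSNE: ∅

(A,P,X): not NE [P1→C gives 9>4; P2→Q gives 8>5]
(A,P,Y): not NE [P1→D gives 9>7; P2→Q gives 8>1; P3→X gives 4>1]
(A,Q,X): not NE [P1→C gives 9>0]
(A,Q,Y): not NE [P3→X gives 8>6]
(A,R,X): not NE [P2→Q gives 8>3]
(A,R,Y): not NE [P1→B gives 9>2; P2→Q gives 8>6; P3→X gives 6>3]
(A,S,X): not NE [P1→C gives 9>5; P2→Q gives 8>5; P3→Y gives 9>3]
(A,S,Y): not NE [P1→C gives 10>2; P2→Q gives 8>3]
(B,P,X): not NE [P1→C gives 9>7; P2→S gives 9>7; P3→Y gives 6>0]
(B,P,Y): not NE [P1→D gives 9>0; P2→S gives 3>2]
(B,Q,X): not NE [P1→C gives 9>3; P2→S gives 9>2; P3→Y gives 5>0]
(B,Q,Y): not NE [P1→A gives 6>0; P2→S gives 3>2]
(B,R,X): not NE [P1→A gives 9>8; P2→S gives 9>3]
(B,R,Y): not NE [P2→S gives 3>0]
(B,S,X): not NE [P1→C gives 9>5; P3→Y gives 8>3]
(B,S,Y): not NE [P1→C gives 10>8]
(C,P,X): not NE [P2→R gives 8>6; P3→Y gives 3>0]
(C,P,Y): not NE [P1→D gives 9>0]
(C,Q,X): not NE [P2→R gives 8>7; P3→Y gives 4>3]
(C,Q,Y): not NE [P1→A gives 6>3; P2→P gives 9>2]
(C,R,X): not NE [P1→A gives 9>3]
(C,R,Y): not NE [P1→B gives 9>6; P2→P gives 9>7; P3→X gives 8>4]
(C,S,X): not NE [P2→R gives 8>3]
(C,S,Y): not NE [P2→P gives 9>8; P3→X gives 5>2]
(D,P,X): not NE [P1→C gives 9>5; P2→Q gives 8>6]
(D,P,Y): not NE [P3→X gives 11>8]
(D,Q,X): not NE [P1→C gives 9>8]
(D,Q,Y): not NE [P1→A gives 6>3]
(D,R,X): not NE [P1→A gives 9>2; P2→Q gives 8>2]
(D,R,Y): not NE [P1→B gives 9>4; P2→Q gives 6>0; P3→X gives 8>6]
(D,S,X): not NE [P1→C gives 9>1; P2→Q gives 8>7; P3→Y gives 5>3]
(D,S,Y): not NE [P1→C gives 10>8; P2→Q gives 6>1]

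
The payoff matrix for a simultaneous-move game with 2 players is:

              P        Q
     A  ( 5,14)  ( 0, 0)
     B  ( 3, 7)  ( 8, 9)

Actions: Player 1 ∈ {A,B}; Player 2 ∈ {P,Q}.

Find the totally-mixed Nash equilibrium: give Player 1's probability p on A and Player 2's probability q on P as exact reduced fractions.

p=1/8, q=4/5

P1 indiff ⇒ q·5+(1-q)·0 = q·3+(1-q)·8 ⇒ q(2) = (1-q)(8) ⇒ q = 4/5
P2 indiff ⇒ p·14+(1-p)·7 = p·0+(1-p)·9 ⇒ p(14) = (1-p)(2) ⇒ p = 1/8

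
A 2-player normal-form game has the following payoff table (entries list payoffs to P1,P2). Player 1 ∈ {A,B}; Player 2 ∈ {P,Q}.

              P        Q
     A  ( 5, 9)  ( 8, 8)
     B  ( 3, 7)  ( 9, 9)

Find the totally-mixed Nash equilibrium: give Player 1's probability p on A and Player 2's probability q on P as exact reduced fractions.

P1 indiff ⇒ q·5+(1-q)·8 = q·3+(1-q)·9 ⇒ q(2) = (1-q)(1) ⇒ q = 1/3
P2 indiff ⇒ p·9+(1-p)·7 = p·8+(1-p)·9 ⇒ p(1) = (1-p)(2) ⇒ p = 2/3

P1 mixes 2/3 on A; P2 mixes 1/3 on P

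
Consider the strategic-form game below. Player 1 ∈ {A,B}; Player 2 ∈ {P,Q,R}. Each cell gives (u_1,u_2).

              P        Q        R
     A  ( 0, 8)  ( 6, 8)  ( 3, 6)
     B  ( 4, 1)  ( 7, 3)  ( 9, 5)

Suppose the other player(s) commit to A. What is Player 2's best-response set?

u_2(P vs A) = 8
u_2(Q vs A) = 8
u_2(R vs A) = 6
max payoff 8 at {P,Q}

argmax u_2 = {P,Q}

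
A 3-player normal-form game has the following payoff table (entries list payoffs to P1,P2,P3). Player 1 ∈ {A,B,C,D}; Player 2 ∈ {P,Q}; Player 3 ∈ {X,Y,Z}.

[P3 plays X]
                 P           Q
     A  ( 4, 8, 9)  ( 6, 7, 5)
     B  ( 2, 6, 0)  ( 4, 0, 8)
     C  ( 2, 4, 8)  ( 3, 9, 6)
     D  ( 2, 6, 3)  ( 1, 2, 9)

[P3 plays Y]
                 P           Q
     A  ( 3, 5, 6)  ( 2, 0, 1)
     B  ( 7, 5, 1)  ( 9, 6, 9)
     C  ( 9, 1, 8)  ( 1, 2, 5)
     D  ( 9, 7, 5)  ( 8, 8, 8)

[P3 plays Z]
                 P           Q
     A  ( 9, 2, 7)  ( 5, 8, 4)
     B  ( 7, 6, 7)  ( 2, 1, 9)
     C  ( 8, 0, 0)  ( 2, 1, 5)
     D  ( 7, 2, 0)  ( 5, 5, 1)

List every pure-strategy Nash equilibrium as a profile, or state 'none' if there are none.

(A,P,X): NE
(A,P,Y): not NE [P1→D gives 9>3; P3→X gives 9>6]
(A,P,Z): not NE [P2→Q gives 8>2; P3→X gives 9>7]
(A,Q,X): not NE [P2→P gives 8>7]
(A,Q,Y): not NE [P1→B gives 9>2; P2→P gives 5>0; P3→X gives 5>1]
(A,Q,Z): not NE [P3→X gives 5>4]
(B,P,X): not NE [P1→A gives 4>2; P3→Z gives 7>0]
(B,P,Y): not NE [P1→D gives 9>7; P2→Q gives 6>5; P3→Z gives 7>1]
(B,P,Z): not NE [P1→A gives 9>7]
(B,Q,X): not NE [P1→A gives 6>4; P2→P gives 6>0; P3→Z gives 9>8]
(B,Q,Y): NE
(B,Q,Z): not NE [P1→D gives 5>2; P2→P gives 6>1]
(C,P,X): not NE [P1→A gives 4>2; P2→Q gives 9>4]
(C,P,Y): not NE [P2→Q gives 2>1]
(C,P,Z): not NE [P1→A gives 9>8; P2→Q gives 1>0; P3→Y gives 8>0]
(C,Q,X): not NE [P1→A gives 6>3]
(C,Q,Y): not NE [P1→B gives 9>1; P3→X gives 6>5]
(C,Q,Z): not NE [P1→D gives 5>2; P3→X gives 6>5]
(D,P,X): not NE [P1→A gives 4>2; P3→Y gives 5>3]
(D,P,Y): not NE [P2→Q gives 8>7]
(D,P,Z): not NE [P1→A gives 9>7; P2→Q gives 5>2; P3→Y gives 5>0]
(D,Q,X): not NE [P1→A gives 6>1; P2→P gives 6>2]
(D,Q,Y): not NE [P1→B gives 9>8; P3→X gives 9>8]
(D,Q,Z): not NE [P3→X gives 9>1]

NE set: (A,P,X), (B,Q,Y)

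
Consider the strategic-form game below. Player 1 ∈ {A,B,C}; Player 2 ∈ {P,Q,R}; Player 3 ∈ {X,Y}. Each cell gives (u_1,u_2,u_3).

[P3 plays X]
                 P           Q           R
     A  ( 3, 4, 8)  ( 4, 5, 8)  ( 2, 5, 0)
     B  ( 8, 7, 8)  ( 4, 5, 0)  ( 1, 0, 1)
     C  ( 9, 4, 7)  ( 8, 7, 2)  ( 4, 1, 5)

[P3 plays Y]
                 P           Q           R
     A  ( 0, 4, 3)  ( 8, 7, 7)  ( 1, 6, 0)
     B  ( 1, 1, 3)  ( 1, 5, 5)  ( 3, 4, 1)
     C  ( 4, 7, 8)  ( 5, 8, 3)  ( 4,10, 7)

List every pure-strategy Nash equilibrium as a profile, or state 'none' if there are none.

(A,P,X): not NE [P1→C gives 9>3; P2→R gives 5>4]
(A,P,Y): not NE [P1→C gives 4>0; P2→Q gives 7>4; P3→X gives 8>3]
(A,Q,X): not NE [P1→C gives 8>4]
(A,Q,Y): not NE [P3→X gives 8>7]
(A,R,X): not NE [P1→C gives 4>2]
(A,R,Y): not NE [P1→C gives 4>1; P2→Q gives 7>6]
(B,P,X): not NE [P1→C gives 9>8]
(B,P,Y): not NE [P1→C gives 4>1; P2→Q gives 5>1; P3→X gives 8>3]
(B,Q,X): not NE [P1→C gives 8>4; P2→P gives 7>5; P3→Y gives 5>0]
(B,Q,Y): not NE [P1→A gives 8>1]
(B,R,X): not NE [P1→C gives 4>1; P2→P gives 7>0]
(B,R,Y): not NE [P1→C gives 4>3; P2→Q gives 5>4]
(C,P,X): not NE [P2→Q gives 7>4; P3→Y gives 8>7]
(C,P,Y): not NE [P2→R gives 10>7]
(C,Q,X): not NE [P3→Y gives 3>2]
(C,Q,Y): not NE [P1→A gives 8>5; P2→R gives 10>8]
(C,R,X): not NE [P2→Q gives 7>1; P3→Y gives 7>5]
(C,R,Y): NE

PSNE = {(C,R,Y)}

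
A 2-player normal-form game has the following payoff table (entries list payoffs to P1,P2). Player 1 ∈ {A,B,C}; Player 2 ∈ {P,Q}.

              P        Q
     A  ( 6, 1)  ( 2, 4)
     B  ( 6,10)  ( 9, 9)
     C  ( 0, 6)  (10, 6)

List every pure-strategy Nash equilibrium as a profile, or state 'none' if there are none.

(A,P): not NE [P2→Q gives 4>1]
(A,Q): not NE [P1→C gives 10>2]
(B,P): NE
(B,Q): not NE [P1→C gives 10>9; P2→P gives 10>9]
(C,P): not NE [P1→B gives 6>0]
(C,Q): NE

PSNE = {(B,P), (C,Q)}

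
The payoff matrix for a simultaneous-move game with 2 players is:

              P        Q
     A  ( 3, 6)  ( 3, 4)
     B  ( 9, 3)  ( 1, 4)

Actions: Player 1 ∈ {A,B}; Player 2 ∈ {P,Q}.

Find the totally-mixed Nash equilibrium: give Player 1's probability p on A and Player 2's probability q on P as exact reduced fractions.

(p,q) = (1/3, 1/4)

P1 indiff ⇒ q·3+(1-q)·3 = q·9+(1-q)·1 ⇒ q(-6) = (1-q)(-2) ⇒ q = 1/4
P2 indiff ⇒ p·6+(1-p)·3 = p·4+(1-p)·4 ⇒ p(2) = (1-p)(1) ⇒ p = 1/3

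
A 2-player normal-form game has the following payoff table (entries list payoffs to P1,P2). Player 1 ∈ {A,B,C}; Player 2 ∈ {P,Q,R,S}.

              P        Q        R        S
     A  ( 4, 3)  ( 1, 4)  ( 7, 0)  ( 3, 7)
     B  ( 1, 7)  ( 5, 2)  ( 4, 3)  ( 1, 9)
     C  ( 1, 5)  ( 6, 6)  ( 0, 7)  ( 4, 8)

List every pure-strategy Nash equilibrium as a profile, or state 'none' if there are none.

(A,P): not NE [P2→S gives 7>3]
(A,Q): not NE [P1→C gives 6>1; P2→S gives 7>4]
(A,R): not NE [P2→S gives 7>0]
(A,S): not NE [P1→C gives 4>3]
(B,P): not NE [P1→A gives 4>1; P2→S gives 9>7]
(B,Q): not NE [P1→C gives 6>5; P2→S gives 9>2]
(B,R): not NE [P1→A gives 7>4; P2→S gives 9>3]
(B,S): not NE [P1→C gives 4>1]
(C,P): not NE [P1→A gives 4>1; P2→S gives 8>5]
(C,Q): not NE [P2→S gives 8>6]
(C,R): not NE [P1→A gives 7>0; P2→S gives 8>7]
(C,S): NE

Nash profiles: (C,S)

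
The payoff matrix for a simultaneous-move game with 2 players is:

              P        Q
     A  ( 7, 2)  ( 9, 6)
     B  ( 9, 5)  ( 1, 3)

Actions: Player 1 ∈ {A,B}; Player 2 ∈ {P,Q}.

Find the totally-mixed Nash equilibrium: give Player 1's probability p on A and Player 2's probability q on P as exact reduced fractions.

P1 mixes 1/3 on A; P2 mixes 4/5 on P

P1 indiff ⇒ q·7+(1-q)·9 = q·9+(1-q)·1 ⇒ q(-2) = (1-q)(-8) ⇒ q = 4/5
P2 indiff ⇒ p·2+(1-p)·5 = p·6+(1-p)·3 ⇒ p(-4) = (1-p)(-2) ⇒ p = 1/3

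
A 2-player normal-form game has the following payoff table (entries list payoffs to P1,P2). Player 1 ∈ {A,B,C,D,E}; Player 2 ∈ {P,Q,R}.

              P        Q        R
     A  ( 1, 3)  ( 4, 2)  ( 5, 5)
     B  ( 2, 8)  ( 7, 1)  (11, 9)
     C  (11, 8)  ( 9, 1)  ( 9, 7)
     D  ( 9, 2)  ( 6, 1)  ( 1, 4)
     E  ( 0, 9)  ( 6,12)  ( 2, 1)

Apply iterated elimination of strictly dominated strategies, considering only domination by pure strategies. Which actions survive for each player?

P1 drop A (B beats it: P:2>1 Q:7>4 R:11>5)
P1 drop D (C beats it: P:11>9 Q:9>6 R:9>1)
P1 drop E (B beats it: P:2>0 Q:7>6 R:11>2)
P2 drop Q (P beats it: B:8>1 C:8>1)
P1→{B,C} P2→{P,R}

Survivors P1:{B,C} P2:{P,R}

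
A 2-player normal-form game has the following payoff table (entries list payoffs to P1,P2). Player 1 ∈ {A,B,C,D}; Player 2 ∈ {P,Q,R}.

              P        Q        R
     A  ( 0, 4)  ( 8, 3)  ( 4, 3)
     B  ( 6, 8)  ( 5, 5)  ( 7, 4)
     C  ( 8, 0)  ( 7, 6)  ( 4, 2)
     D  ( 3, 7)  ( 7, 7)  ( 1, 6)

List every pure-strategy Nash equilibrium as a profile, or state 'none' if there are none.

No pure NE.

(A,P): not NE [P1→C gives 8>0]
(A,Q): not NE [P2→P gives 4>3]
(A,R): not NE [P1→B gives 7>4; P2→P gives 4>3]
(B,P): not NE [P1→C gives 8>6]
(B,Q): not NE [P1→A gives 8>5; P2→P gives 8>5]
(B,R): not NE [P2→P gives 8>4]
(C,P): not NE [P2→Q gives 6>0]
(C,Q): not NE [P1→A gives 8>7]
(C,R): not NE [P1→B gives 7>4; P2→Q gives 6>2]
(D,P): not NE [P1→C gives 8>3]
(D,Q): not NE [P1→A gives 8>7]
(D,R): not NE [P1→B gives 7>1; P2→Q gives 7>6]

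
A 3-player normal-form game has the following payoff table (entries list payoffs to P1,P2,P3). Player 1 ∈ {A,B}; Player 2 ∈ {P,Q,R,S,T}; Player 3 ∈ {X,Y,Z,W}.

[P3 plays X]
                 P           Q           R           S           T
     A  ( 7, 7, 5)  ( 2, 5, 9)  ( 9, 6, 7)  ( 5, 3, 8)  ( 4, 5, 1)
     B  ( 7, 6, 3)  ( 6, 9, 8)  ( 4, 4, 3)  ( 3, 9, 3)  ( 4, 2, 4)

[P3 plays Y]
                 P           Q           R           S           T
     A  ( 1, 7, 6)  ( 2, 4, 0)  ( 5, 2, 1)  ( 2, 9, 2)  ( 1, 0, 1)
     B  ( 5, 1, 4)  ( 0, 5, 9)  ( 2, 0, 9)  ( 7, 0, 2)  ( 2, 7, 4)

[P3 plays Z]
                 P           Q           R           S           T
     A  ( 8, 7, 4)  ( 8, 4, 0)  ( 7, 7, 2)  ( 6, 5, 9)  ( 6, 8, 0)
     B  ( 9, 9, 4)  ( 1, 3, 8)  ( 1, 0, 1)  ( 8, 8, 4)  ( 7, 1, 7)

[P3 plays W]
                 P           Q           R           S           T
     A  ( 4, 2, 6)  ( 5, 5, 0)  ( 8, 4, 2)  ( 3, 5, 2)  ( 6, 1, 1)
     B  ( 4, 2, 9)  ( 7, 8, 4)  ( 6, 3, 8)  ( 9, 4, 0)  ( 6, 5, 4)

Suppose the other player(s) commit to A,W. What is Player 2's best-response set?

u_2(P vs A,W) = 2
u_2(Q vs A,W) = 5
u_2(R vs A,W) = 4
u_2(S vs A,W) = 5
u_2(T vs A,W) = 1
max payoff 5 at {Q,S}

BR_2 = {Q,S}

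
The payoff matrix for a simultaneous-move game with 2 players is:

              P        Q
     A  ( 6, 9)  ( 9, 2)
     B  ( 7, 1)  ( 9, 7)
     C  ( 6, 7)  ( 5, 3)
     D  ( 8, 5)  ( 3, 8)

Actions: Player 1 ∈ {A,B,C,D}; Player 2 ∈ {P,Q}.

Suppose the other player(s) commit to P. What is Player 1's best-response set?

u_1(A vs P) = 6
u_1(B vs P) = 7
u_1(C vs P) = 6
u_1(D vs P) = 8
max payoff 8 at {D}

P1 best: {D}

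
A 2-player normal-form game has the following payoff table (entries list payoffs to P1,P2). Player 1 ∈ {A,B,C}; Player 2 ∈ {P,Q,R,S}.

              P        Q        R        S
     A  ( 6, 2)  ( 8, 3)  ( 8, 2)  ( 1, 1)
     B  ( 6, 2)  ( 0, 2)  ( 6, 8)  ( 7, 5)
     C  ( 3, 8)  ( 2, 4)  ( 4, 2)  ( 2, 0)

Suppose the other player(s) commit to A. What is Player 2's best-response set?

u_2(P vs A) = 2
u_2(Q vs A) = 3
u_2(R vs A) = 2
u_2(S vs A) = 1
max payoff 3 at {Q}

argmax u_2 = {Q}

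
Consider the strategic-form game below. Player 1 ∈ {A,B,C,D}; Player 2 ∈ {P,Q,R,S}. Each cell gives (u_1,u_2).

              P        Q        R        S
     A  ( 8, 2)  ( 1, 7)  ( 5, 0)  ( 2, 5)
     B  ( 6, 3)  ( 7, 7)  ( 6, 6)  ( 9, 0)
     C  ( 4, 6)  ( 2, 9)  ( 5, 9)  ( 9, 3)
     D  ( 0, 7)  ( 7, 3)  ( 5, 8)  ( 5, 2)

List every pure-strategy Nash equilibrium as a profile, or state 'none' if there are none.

Nash profiles: (B,Q)

(A,P): not NE [P2→Q gives 7>2]
(A,Q): not NE [P1→D gives 7>1]
(A,R): not NE [P1→B gives 6>5; P2→Q gives 7>0]
(A,S): not NE [P1→C gives 9>2; P2→Q gives 7>5]
(B,P): not NE [P1→A gives 8>6; P2→Q gives 7>3]
(B,Q): NE
(B,R): not NE [P2→Q gives 7>6]
(B,S): not NE [P2→Q gives 7>0]
(C,P): not NE [P1→A gives 8>4; P2→R gives 9>6]
(C,Q): not NE [P1→D gives 7>2]
(C,R): not NE [P1→B gives 6>5]
(C,S): not NE [P2→R gives 9>3]
(D,P): not NE [P1→A gives 8>0; P2→R gives 8>7]
(D,Q): not NE [P2→R gives 8>3]
(D,R): not NE [P1→B gives 6>5]
(D,S): not NE [P1→C gives 9>5; P2→R gives 8>2]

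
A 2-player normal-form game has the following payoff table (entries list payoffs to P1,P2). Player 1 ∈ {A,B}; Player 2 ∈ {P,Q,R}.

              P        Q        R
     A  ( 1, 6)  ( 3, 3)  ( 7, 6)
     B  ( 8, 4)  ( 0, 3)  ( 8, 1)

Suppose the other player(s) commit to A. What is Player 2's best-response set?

argmax u_2 = {P,R}

u_2(P vs A) = 6
u_2(Q vs A) = 3
u_2(R vs A) = 6
max payoff 6 at {P,R}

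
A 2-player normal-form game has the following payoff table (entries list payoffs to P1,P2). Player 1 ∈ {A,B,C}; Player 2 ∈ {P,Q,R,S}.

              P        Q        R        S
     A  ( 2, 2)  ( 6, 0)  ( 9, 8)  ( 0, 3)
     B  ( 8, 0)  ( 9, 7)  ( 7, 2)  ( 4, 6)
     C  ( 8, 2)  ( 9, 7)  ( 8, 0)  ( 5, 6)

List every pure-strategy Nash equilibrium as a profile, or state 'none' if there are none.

(A,P): not NE [P1→C gives 8>2; P2→R gives 8>2]
(A,Q): not NE [P1→C gives 9>6; P2→R gives 8>0]
(A,R): NE
(A,S): not NE [P1→C gives 5>0; P2→R gives 8>3]
(B,P): not NE [P2→Q gives 7>0]
(B,Q): NE
(B,R): not NE [P1→A gives 9>7; P2→Q gives 7>2]
(B,S): not NE [P1→C gives 5>4; P2→Q gives 7>6]
(C,P): not NE [P2→Q gives 7>2]
(C,Q): NE
(C,R): not NE [P1→A gives 9>8; P2→Q gives 7>0]
(C,S): not NE [P2→Q gives 7>6]

Nash profiles: (A,R), (B,Q), (C,Q)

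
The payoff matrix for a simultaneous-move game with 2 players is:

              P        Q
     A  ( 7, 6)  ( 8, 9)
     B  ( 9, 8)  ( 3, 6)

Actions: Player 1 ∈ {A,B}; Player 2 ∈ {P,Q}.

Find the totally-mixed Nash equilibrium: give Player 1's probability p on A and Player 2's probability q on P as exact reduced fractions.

P1 mixes 2/5 on A; P2 mixes 5/7 on P

P1 indiff ⇒ q·7+(1-q)·8 = q·9+(1-q)·3 ⇒ q(-2) = (1-q)(-5) ⇒ q = 5/7
P2 indiff ⇒ p·6+(1-p)·8 = p·9+(1-p)·6 ⇒ p(-3) = (1-p)(-2) ⇒ p = 2/5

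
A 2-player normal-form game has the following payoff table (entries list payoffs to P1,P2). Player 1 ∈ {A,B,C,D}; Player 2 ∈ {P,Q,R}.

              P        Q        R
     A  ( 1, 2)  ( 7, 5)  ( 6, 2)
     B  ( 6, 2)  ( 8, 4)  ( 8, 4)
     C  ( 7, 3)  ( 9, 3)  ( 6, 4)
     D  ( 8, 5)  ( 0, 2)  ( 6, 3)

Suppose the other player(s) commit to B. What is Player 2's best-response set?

BR_2 = {Q,R}

u_2(P vs B) = 2
u_2(Q vs B) = 4
u_2(R vs B) = 4
max payoff 4 at {Q,R}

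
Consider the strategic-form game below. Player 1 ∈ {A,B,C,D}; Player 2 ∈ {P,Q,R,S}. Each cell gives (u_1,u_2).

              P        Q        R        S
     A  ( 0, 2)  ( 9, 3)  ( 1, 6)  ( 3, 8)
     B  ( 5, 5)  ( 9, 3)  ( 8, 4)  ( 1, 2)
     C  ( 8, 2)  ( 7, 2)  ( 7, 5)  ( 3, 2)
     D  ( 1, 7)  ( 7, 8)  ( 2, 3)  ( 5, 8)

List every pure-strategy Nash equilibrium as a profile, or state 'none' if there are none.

(A,P): not NE [P1→C gives 8>0; P2→S gives 8>2]
(A,Q): not NE [P2→S gives 8>3]
(A,R): not NE [P1→B gives 8>1; P2→S gives 8>6]
(A,S): not NE [P1→D gives 5>3]
(B,P): not NE [P1→C gives 8>5]
(B,Q): not NE [P2→P gives 5>3]
(B,R): not NE [P2→P gives 5>4]
(B,S): not NE [P1→D gives 5>1; P2→P gives 5>2]
(C,P): not NE [P2→R gives 5>2]
(C,Q): not NE [P1→B gives 9>7; P2→R gives 5>2]
(C,R): not NE [P1→B gives 8>7]
(C,S): not NE [P1→D gives 5>3; P2→R gives 5>2]
(D,P): not NE [P1→C gives 8>1; P2→S gives 8>7]
(D,Q): not NE [P1→B gives 9>7]
(D,R): not NE [P1→B gives 8>2; P2→S gives 8>3]
(D,S): NE

NE set: (D,S)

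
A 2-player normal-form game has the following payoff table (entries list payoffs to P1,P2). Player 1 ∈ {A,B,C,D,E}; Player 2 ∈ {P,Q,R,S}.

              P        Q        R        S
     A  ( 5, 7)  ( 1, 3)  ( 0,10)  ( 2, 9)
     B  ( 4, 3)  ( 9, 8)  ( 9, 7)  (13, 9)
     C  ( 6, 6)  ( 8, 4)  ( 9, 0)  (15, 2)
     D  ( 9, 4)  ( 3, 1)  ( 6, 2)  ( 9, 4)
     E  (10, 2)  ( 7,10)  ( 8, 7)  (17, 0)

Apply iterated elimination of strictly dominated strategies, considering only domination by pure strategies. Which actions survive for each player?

P1 drop A (C beats it: P:6>5 Q:8>1 R:9>0 S:15>2)
P1 drop D (E beats it: P:10>9 Q:7>3 R:8>6 S:17>9)
P2 drop R (Q beats it: B:8>7 C:4>0 E:10>7)
P1→{B,C,E} P2→{P,Q,S}

Survivors P1:{B,C,E} P2:{P,Q,S}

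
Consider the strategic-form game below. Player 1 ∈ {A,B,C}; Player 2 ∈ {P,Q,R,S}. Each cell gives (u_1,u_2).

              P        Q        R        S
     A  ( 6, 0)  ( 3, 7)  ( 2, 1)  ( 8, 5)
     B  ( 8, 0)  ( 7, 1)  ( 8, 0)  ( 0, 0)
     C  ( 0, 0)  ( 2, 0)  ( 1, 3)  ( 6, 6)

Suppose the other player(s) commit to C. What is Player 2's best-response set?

BR_2 = {S}

u_2(P vs C) = 0
u_2(Q vs C) = 0
u_2(R vs C) = 3
u_2(S vs C) = 6
max payoff 6 at {S}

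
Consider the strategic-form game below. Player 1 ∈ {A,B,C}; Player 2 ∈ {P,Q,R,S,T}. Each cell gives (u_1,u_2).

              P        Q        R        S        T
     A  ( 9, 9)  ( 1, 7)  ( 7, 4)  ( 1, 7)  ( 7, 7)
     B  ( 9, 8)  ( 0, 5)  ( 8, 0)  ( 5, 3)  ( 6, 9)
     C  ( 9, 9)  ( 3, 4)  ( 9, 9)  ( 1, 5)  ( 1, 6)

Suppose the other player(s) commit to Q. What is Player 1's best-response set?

argmax u_1 = {C}

u_1(A vs Q) = 1
u_1(B vs Q) = 0
u_1(C vs Q) = 3
max payoff 3 at {C}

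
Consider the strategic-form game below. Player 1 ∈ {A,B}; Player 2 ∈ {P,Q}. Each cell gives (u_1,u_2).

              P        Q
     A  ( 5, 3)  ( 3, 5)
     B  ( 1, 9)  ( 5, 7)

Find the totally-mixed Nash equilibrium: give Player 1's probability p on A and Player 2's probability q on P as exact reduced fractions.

P1 indiff ⇒ q·5+(1-q)·3 = q·1+(1-q)·5 ⇒ q(4) = (1-q)(2) ⇒ q = 1/3
P2 indiff ⇒ p·3+(1-p)·9 = p·5+(1-p)·7 ⇒ p(-2) = (1-p)(-2) ⇒ p = 1/2

p=1/2, q=1/3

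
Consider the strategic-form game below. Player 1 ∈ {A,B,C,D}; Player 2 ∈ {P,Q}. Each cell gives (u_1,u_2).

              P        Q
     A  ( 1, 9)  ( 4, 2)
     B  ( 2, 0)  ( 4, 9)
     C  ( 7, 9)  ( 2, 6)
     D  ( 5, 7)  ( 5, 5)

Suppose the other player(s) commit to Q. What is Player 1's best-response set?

argmax u_1 = {D}

u_1(A vs Q) = 4
u_1(B vs Q) = 4
u_1(C vs Q) = 2
u_1(D vs Q) = 5
max payoff 5 at {D}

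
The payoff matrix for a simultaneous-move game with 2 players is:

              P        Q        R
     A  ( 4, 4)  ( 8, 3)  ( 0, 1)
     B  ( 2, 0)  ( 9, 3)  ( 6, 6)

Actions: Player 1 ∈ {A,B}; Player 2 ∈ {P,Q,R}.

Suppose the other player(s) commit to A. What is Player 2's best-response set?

BR_2 = {P}

u_2(P vs A) = 4
u_2(Q vs A) = 3
u_2(R vs A) = 1
max payoff 4 at {P}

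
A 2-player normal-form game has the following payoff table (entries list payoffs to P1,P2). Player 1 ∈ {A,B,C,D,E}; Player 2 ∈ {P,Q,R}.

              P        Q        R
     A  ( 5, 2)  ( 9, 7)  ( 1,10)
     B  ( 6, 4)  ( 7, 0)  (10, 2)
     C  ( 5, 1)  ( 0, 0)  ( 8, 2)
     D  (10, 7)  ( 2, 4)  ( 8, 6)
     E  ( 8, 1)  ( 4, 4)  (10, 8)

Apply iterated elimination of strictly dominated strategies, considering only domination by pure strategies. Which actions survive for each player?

IESDS → P1:{B,D,E} P2:{P,R}

P1 drop C (B beats it: P:6>5 Q:7>0 R:10>8)
P2 drop Q (R beats it: A:10>7 B:2>0 D:6>4 E:8>4)
P1 drop A (B beats it: P:6>5 R:10>1)
P1→{B,D,E} P2→{P,R}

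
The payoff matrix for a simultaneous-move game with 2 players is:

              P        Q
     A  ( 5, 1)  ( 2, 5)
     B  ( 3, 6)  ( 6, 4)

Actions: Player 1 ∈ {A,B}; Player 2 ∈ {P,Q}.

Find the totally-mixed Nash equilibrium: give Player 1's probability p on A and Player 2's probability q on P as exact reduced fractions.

P1 indiff ⇒ q·5+(1-q)·2 = q·3+(1-q)·6 ⇒ q(2) = (1-q)(4) ⇒ q = 2/3
P2 indiff ⇒ p·1+(1-p)·6 = p·5+(1-p)·4 ⇒ p(-4) = (1-p)(-2) ⇒ p = 1/3

p=1/3, q=2/3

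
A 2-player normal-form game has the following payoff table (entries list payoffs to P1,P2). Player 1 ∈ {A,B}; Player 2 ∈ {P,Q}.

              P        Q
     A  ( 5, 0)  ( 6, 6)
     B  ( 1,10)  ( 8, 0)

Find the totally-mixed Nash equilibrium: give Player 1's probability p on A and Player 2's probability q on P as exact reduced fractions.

P1 indiff ⇒ q·5+(1-q)·6 = q·1+(1-q)·8 ⇒ q(4) = (1-q)(2) ⇒ q = 1/3
P2 indiff ⇒ p·0+(1-p)·10 = p·6+(1-p)·0 ⇒ p(-6) = (1-p)(-10) ⇒ p = 5/8

P1 mixes 5/8 on A; P2 mixes 1/3 on P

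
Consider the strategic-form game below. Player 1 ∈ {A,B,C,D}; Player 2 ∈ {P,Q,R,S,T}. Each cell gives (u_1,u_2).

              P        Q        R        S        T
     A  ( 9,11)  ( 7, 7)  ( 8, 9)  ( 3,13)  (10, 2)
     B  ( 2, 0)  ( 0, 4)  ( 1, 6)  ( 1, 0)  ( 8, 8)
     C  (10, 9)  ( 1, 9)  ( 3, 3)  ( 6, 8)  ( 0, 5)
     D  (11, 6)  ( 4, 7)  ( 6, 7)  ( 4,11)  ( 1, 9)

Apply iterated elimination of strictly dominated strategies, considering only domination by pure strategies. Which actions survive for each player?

Survivors P1:{A,C,D} P2:{P,Q,S}

P1 drop B (A beats it: P:9>2 Q:7>0 R:8>1 S:3>1 T:10>8)
P2 drop R (S beats it: A:13>9 C:8>3 D:11>7)
P2 drop T (S beats it: A:13>2 C:8>5 D:11>9)
P1→{A,C,D} P2→{P,Q,S}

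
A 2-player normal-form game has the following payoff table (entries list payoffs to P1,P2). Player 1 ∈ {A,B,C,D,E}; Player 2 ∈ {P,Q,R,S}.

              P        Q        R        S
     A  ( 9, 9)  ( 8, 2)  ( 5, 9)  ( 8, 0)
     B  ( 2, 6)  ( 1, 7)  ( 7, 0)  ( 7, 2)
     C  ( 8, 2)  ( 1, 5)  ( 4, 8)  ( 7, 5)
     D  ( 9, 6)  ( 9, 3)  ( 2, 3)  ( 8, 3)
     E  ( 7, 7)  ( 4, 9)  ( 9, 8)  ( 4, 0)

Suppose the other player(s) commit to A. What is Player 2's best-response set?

u_2(P vs A) = 9
u_2(Q vs A) = 2
u_2(R vs A) = 9
u_2(S vs A) = 0
max payoff 9 at {P,R}

P2 best: {P,R}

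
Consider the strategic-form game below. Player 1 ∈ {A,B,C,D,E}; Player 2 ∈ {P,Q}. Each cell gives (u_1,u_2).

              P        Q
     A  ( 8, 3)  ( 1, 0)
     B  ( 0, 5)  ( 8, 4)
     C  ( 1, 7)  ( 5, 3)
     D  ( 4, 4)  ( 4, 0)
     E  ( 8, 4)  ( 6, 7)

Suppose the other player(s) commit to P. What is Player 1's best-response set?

u_1(A vs P) = 8
u_1(B vs P) = 0
u_1(C vs P) = 1
u_1(D vs P) = 4
u_1(E vs P) = 8
max payoff 8 at {A,E}

argmax u_1 = {A,E}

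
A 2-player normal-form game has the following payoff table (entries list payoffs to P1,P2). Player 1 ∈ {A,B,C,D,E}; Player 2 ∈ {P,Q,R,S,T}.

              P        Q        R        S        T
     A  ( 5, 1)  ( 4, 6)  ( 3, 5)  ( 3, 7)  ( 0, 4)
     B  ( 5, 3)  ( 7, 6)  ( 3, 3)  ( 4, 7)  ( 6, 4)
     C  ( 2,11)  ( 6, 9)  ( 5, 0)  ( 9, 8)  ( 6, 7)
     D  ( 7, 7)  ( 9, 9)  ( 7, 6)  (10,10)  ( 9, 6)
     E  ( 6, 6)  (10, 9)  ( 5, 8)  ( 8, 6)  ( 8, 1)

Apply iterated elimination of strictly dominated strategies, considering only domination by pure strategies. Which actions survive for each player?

Remaining: P1:{D,E} P2:{Q,S}

P1 drop A (D beats it: P:7>5 Q:9>4 R:7>3 S:10>3 T:9>0)
P1 drop B (D beats it: P:7>5 Q:9>7 R:7>3 S:10>4 T:9>6)
P1 drop C (D beats it: P:7>2 Q:9>6 R:7>5 S:10>9 T:9>6)
P2 drop P (Q beats it: D:9>7 E:9>6)
P2 drop R (Q beats it: D:9>6 E:9>8)
P2 drop T (Q beats it: D:9>6 E:9>1)
P1→{D,E} P2→{Q,S}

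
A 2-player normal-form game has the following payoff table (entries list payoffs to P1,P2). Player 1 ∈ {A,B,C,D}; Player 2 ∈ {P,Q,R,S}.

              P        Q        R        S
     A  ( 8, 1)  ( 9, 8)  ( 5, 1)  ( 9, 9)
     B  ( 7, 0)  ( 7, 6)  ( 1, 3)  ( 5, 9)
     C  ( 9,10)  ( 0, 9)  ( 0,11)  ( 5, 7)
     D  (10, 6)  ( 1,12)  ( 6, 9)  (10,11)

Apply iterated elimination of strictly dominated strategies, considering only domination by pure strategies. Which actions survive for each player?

IESDS → P1:{A,D} P2:{Q,S}

P1 drop B (A beats it: P:8>7 Q:9>7 R:5>1 S:9>5)
P1 drop C (D beats it: P:10>9 Q:1>0 R:6>0 S:10>5)
P2 drop P (Q beats it: A:8>1 D:12>6)
P2 drop R (Q beats it: A:8>1 D:12>9)
P1→{A,D} P2→{Q,S}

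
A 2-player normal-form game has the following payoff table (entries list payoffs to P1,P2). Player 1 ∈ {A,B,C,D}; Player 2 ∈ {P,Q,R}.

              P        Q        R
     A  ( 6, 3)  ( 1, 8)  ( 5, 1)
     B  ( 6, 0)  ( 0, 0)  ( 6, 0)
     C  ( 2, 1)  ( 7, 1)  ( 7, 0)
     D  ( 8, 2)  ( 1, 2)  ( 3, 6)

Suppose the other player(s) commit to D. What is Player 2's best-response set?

P2 best: {R}

u_2(P vs D) = 2
u_2(Q vs D) = 2
u_2(R vs D) = 6
max payoff 6 at {R}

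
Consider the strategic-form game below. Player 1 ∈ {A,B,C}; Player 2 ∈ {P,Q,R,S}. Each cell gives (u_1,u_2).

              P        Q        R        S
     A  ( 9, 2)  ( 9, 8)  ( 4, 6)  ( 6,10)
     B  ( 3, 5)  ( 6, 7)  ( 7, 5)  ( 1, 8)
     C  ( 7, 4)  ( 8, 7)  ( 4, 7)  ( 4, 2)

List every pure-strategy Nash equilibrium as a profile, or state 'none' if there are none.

(A,P): not NE [P2→S gives 10>2]
(A,Q): not NE [P2→S gives 10>8]
(A,R): not NE [P1→B gives 7>4; P2→S gives 10>6]
(A,S): NE
(B,P): not NE [P1→A gives 9>3; P2→S gives 8>5]
(B,Q): not NE [P1→A gives 9>6; P2→S gives 8>7]
(B,R): not NE [P2→S gives 8>5]
(B,S): not NE [P1→A gives 6>1]
(C,P): not NE [P1→A gives 9>7; P2→R gives 7>4]
(C,Q): not NE [P1→A gives 9>8]
(C,R): not NE [P1→B gives 7>4]
(C,S): not NE [P1→A gives 6>4; P2→R gives 7>2]

PSNE = {(A,S)}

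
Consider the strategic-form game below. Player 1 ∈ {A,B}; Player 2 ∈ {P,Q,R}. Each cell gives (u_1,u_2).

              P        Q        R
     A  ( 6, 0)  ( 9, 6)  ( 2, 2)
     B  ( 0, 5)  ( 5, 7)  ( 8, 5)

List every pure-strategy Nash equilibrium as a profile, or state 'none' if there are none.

(A,P): not NE [P2→Q gives 6>0]
(A,Q): NE
(A,R): not NE [P1→B gives 8>2; P2→Q gives 6>2]
(B,P): not NE [P1→A gives 6>0; P2→Q gives 7>5]
(B,Q): not NE [P1→A gives 9>5]
(B,R): not NE [P2→Q gives 7>5]

NE set: (A,Q)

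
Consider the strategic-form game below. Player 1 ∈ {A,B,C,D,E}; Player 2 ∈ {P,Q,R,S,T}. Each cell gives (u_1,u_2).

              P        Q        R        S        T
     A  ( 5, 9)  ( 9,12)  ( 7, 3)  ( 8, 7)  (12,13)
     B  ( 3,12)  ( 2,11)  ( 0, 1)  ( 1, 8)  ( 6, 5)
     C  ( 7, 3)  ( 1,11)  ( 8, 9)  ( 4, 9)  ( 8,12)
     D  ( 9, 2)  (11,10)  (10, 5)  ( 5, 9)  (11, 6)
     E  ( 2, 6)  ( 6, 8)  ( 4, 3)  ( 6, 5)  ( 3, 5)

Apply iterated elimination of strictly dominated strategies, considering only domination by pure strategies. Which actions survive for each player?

Survivors P1:{A,D} P2:{Q,T}

P1 drop B (A beats it: P:5>3 Q:9>2 R:7>0 S:8>1 T:12>6)
P1 drop C (D beats it: P:9>7 Q:11>1 R:10>8 S:5>4 T:11>8)
P1 drop E (A beats it: P:5>2 Q:9>6 R:7>4 S:8>6 T:12>3)
P2 drop P (Q beats it: A:12>9 D:10>2)
P2 drop R (Q beats it: A:12>3 D:10>5)
P2 drop S (Q beats it: A:12>7 D:10>9)
P1→{A,D} P2→{Q,T}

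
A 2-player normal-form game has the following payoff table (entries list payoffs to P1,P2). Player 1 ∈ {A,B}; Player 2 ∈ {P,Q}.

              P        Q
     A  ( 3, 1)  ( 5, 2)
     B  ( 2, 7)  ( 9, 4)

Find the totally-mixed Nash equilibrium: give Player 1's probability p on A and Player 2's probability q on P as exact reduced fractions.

P1 indiff ⇒ q·3+(1-q)·5 = q·2+(1-q)·9 ⇒ q(1) = (1-q)(4) ⇒ q = 4/5
P2 indiff ⇒ p·1+(1-p)·7 = p·2+(1-p)·4 ⇒ p(-1) = (1-p)(-3) ⇒ p = 3/4

p=3/4, q=4/5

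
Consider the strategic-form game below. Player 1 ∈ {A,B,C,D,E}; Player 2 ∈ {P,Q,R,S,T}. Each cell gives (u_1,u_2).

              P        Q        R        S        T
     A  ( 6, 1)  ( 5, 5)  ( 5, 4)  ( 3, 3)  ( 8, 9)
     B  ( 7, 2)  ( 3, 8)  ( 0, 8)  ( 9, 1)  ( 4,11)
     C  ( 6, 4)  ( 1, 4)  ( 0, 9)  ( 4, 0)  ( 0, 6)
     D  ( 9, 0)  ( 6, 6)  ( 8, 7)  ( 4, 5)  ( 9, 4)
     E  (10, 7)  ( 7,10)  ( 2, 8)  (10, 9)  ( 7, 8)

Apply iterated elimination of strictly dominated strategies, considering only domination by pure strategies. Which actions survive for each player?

P1 drop A (D beats it: P:9>6 Q:6>5 R:8>5 S:4>3 T:9>8)
P1 drop B (E beats it: P:10>7 Q:7>3 R:2>0 S:10>9 T:7>4)
P1 drop C (E beats it: P:10>6 Q:7>1 R:2>0 S:10>4 T:7>0)
P2 drop P (Q beats it: D:6>0 E:10>7)
P2 drop S (Q beats it: D:6>5 E:10>9)
P2 drop T (Q beats it: D:6>4 E:10>8)
P1→{D,E} P2→{Q,R}

Survivors P1:{D,E} P2:{Q,R}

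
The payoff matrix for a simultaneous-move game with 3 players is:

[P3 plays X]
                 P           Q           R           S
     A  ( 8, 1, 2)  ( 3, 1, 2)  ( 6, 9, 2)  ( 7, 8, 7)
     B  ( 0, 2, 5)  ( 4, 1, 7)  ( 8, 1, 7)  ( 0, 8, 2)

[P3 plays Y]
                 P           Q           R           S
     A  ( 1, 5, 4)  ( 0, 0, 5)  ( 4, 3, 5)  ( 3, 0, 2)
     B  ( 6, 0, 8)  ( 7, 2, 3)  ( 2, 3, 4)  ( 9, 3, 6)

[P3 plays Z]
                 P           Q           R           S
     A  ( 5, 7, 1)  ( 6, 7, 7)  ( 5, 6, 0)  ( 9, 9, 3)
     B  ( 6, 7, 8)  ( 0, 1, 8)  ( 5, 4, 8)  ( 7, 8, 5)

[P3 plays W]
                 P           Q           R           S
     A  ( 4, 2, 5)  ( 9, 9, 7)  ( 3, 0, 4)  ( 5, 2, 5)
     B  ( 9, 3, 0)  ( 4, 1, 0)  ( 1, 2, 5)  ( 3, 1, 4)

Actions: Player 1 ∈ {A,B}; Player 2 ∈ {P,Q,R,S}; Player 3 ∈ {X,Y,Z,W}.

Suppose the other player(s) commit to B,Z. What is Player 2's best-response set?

argmax u_2 = {S}

u_2(P vs B,Z) = 7
u_2(Q vs B,Z) = 1
u_2(R vs B,Z) = 4
u_2(S vs B,Z) = 8
max payoff 8 at {S}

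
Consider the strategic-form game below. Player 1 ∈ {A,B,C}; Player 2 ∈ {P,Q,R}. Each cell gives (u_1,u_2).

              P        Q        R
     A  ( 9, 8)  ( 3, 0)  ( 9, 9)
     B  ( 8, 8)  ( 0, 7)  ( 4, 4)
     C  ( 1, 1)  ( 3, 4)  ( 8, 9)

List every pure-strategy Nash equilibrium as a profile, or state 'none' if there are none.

PSNE = {(A,R)}

(A,P): not NE [P2→R gives 9>8]
(A,Q): not NE [P2→R gives 9>0]
(A,R): NE
(B,P): not NE [P1→A gives 9>8]
(B,Q): not NE [P1→C gives 3>0; P2→P gives 8>7]
(B,R): not NE [P1→A gives 9>4; P2→P gives 8>4]
(C,P): not NE [P1→A gives 9>1; P2→R gives 9>1]
(C,Q): not NE [P2→R gives 9>4]
(C,R): not NE [P1→A gives 9>8]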